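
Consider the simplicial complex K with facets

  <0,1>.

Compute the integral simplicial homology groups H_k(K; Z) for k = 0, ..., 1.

Order the vertices as 0 < 1. Listing each simplex with vertices in this order, K has dimension 1 with simplices:

  0-simplices (2): [0], [1]
  1-simplices (1): [0,1]

giving chain groups C_0 ≅ Z^2, C_1 ≅ Z^1.

The boundary map ∂_1: C_1 → C_0 is given by ∂[p,q] = [q] − [p].
The resulting 2×1 matrix has rank 1, and its Smith normal form has invariant factors (1).

Reading off H_k = ker ∂_k / im ∂_{k+1}:

  H_0: rank C_0 − rank ∂_1 = 2 − 1 = 1, and the invariant factors of ∂_1 are all 1, so H_0 ≅ Z.
  H_1: rank ker ∂_1 − rank ∂_2 = (1 − 1) − 0 = 0, and there is no ∂_2, so H_1 ≅ 0.

H_0 ≅ Z,  H_1 = 0.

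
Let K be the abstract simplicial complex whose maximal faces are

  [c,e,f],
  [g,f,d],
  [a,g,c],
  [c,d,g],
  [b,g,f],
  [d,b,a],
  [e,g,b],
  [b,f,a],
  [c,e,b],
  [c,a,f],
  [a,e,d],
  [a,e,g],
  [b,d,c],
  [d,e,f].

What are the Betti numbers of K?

Order the vertices as a < b < c < d < e < f < g. Listing each simplex with vertices in this order, K has dimension 2 with simplices:

  0-simplices (7): a, b, c, d, e, f, g
  1-simplices (21): ab, ac, ad, ae, af, ag, bc, bd, be, bf, bg, cd, ce, cf, cg, de, df, dg, ef, eg, fg
  2-simplices (14): abd, abf, acf, acg, ade, aeg, bcd, bce, beg, bfg, cdg, cef, def, dfg

giving chain groups C_0 ≅ Z^7, C_1 ≅ Z^21, C_2 ≅ Z^14.

Boundary ∂_1: C_1 → C_0 is given by ∂[p,q] = [q] − [p].
This gives a 7×21 integer matrix of rank 6; reducing to Smith normal form yields diagonal entries (1,1,1,1,1,1).

Boundary ∂_2: C_2 → C_1 acts by ∂[p,q,r] = [q,r] − [p,r] + [p,q]. For instance
  ∂def = ef − df + de,
  ∂abd = bd − ad + ab.
As a 21×14 matrix over Z this has rank 13, with invariant factors (1,1,1,1,1,1,1,1,1,1,1,1,1).

Reading off H_k = ker ∂_k / im ∂_{k+1}:

  H_0: rank C_0 − rank ∂_1 = 7 − 6 = 1, and the invariant factors of ∂_1 are all 1, so H_0 = Z.
  H_1: rank ker ∂_1 − rank ∂_2 = (21 − 6) − 13 = 2, and the invariant factors of ∂_2 are all 1, so H_1 = Z^2.
  H_2: rank ker ∂_2 − rank ∂_3 = (14 − 13) − 0 = 1, and there is no ∂_3, so H_2 = Z.

(K is a triangulation of the torus T^2.)

Hence the Betti numbers are b_0 = 1, b_1 = 2, b_2 = 1.

b_0 = 1, b_1 = 2, b_2 = 1.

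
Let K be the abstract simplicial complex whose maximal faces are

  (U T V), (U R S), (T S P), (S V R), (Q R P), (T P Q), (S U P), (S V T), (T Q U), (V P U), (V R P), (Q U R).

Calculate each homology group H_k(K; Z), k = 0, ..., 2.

Take the total order P < Q < R < S < T < U < V on the vertex set. Then K (dimension 2) consists of the simplices:

  0-simplices (7): P, Q, R, S, T, U, V
  1-simplices (18): PQ, PR, PS, PT, PU, PV, QR, QT, QU, RS, RU, RV, ST, SU, SV, TU, TV, UV
  2-simplices (12): PQR, PQT, PRV, PST, PSU, PUV, QRU, QTU, RSU, RSV, STV, TUV

giving chain groups C_0 ≅ Z^7, C_1 ≅ Z^18, C_2 ≅ Z^12.

∂_1: C_1 → C_0 is given by ∂[p,q] = [q] − [p]. For instance
  ∂PR = R − P.
This gives a 7×18 integer matrix of rank 6; reducing to Smith normal form yields diagonal entries (1,1,1,1,1,1).

∂_2: C_2 → C_1 sends each 2-simplex [p,q,r] to [q,r] − [p,r] + [p,q]. For instance
  ∂PQR = QR − PR + PQ,
  ∂PST = ST − PT + PS.
The resulting 18×12 matrix has rank 12, and its Smith normal form has invariant factors (1,1,1,1,1,1,1,1,1,1,1,2).

From H_k ≅ ker(∂_k) / im(∂_{k+1}) we obtain:

  H_0: rank C_0 − rank ∂_1 = 7 − 6 = 1, and the invariant factors of ∂_1 are all 1, so H_0 ≅ Z.
  H_1: rank ker ∂_1 − rank ∂_2 = (18 − 6) − 12 = 0, and ∂_2 has invariant factor 2 > 1, so H_1 ≅ Z/2Z.
  H_2: rank ker ∂_2 − rank ∂_3 = (12 − 12) − 0 = 0, and there is no ∂_3, so H_2 ≅ 0.

As a check, the Euler characteristic is 7 − 18 + 12 = 1, which agrees with 1 − 0 + 0 = 1.

H_0 ≅ Z,  H_1 ≅ Z/2Z,  H_2 = 0.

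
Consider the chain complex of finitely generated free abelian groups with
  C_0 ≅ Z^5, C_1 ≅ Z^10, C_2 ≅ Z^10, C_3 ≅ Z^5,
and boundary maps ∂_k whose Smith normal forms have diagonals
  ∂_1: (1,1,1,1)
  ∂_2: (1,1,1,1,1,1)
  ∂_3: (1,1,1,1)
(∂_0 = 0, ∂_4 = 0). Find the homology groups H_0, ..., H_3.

H_0: b_0 = 5 − 0 − 4 = 1; torsion from ∂_1 factors > 1: none. So H_0 ≅ Z.
H_1: b_1 = 10 − 4 − 6 = 0; torsion from ∂_2 factors > 1: none. So H_1 ≅ 0.
H_2: b_2 = 10 − 6 − 4 = 0; torsion from ∂_3 factors > 1: none. So H_2 ≅ 0.
H_3: b_3 = 5 − 4 − 0 = 1; torsion from ∂_4 factors > 1: none. So H_3 ≅ Z.

H_0 ≅ Z,  H_1 = 0,  H_2 = 0,  H_3 ≅ Z.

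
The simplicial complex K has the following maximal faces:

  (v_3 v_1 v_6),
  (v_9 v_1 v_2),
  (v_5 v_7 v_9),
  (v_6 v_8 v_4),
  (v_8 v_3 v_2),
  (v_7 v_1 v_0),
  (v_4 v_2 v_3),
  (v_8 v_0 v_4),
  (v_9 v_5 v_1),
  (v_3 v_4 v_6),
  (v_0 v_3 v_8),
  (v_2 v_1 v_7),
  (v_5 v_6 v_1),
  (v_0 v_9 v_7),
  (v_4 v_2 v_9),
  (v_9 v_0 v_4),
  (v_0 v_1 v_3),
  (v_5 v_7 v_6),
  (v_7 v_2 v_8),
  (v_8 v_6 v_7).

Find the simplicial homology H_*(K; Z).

K has 10 vertices, 30 edges, 20 triangles.
rank ∂_0 = 0, rank ∂_1 = 9 ⇒ b_0 = 10 − 0 − 9 = 1; all invariant factors of ∂_1 are 1 so no torsion. So H_0 ≅ Z.
rank ∂_1 = 9, rank ∂_2 = 20 ⇒ b_1 = 30 − 9 − 20 = 1; ∂_2 has invariant factor(s) [2] giving torsion. So H_1 ≅ Z ⊕ Z/2.
rank ∂_2 = 20, rank ∂_3 = 0 ⇒ b_2 = 20 − 20 − 0 = 0. So H_2 ≅ 0.

H_0 ≅ Z,  H_1 ≅ Z ⊕ Z/2,  H_2 = 0.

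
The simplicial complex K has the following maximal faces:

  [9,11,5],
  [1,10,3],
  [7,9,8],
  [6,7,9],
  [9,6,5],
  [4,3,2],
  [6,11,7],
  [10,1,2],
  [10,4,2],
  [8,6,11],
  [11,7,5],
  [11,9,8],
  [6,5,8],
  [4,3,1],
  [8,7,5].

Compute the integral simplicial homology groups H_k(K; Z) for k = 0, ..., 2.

H_0 = Z^2,  H_1 = Z × Z/2,  H_2 = 0.

Take the total order 1 < 2 < 3 < 4 < 5 < 6 < 7 < 8 < 9 < 10 < 11 on the vertex set. Then K (dimension 2) consists of the simplices:

  0-simplices (11): [1], [2], [3], [4], [5], [6], [7], [8], [9], [10], [11]
  1-simplices (25): (25 of them)
  2-simplices (15): [1,2,10], [1,3,4], [1,3,10], [2,3,4], [2,4,10], [5,6,8], [5,6,9], [5,7,8], [5,7,11], [5,9,11], [6,7,9], [6,7,11], [6,8,11], [7,8,9], [8,9,11]

so the chain groups are C_0 ≅ Z^11, C_1 ≅ Z^25, C_2 ≅ Z^15.

∂_1: C_1 → C_0 maps an edge to its endpoints' difference, ∂[p,q] = q − p.
As a 11×25 matrix over Z this has rank 9, with invariant factors (1,1,1,1,1,1,1,1,1).

Boundary ∂_2: C_2 → C_1 sends each 2-simplex [p,q,r] to [q,r] − [p,r] + [p,q]. For instance
  ∂[6,7,11] = [7,11] − [6,11] + [6,7],
  ∂[6,7,9] = [7,9] − [6,9] + [6,7].
The resulting 25×15 matrix has rank 15, and its Smith normal form has invariant factors (1,1,1,1,1,1,1,1,1,1,1,1,1,1,2).

Now H_k = ker ∂_k / im ∂_{k+1}, so:

  H_0: rank C_0 − rank ∂_1 = 11 − 9 = 2, and the invariant factors of ∂_1 are all 1, so H_0 ≅ Z^2.
  H_1: rank ker ∂_1 − rank ∂_2 = (25 − 9) − 15 = 1, and ∂_2 has invariant factor 2 > 1, so H_1 ≅ Z × Z/2.
  H_2: rank ker ∂_2 − rank ∂_3 = (15 − 15) − 0 = 0, and there is no ∂_3, so H_2 ≅ 0.

(K is a triangulation of the disjoint union of the Möbius band and the real projective plane RP^2.)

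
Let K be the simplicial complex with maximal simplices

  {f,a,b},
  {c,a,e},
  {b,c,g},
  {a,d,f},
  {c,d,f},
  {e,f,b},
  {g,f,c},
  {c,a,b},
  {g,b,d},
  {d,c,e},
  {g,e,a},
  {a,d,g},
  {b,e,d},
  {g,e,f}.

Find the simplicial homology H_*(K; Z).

H_0 = Z,  H_1 = Z^2,  H_2 = Z.

Fix the vertex order a < b < c < d < e < f < g and write every simplex with vertices in increasing order. Then dim K = 2 and the simplices of K are:

  0-simplices (7): a, b, c, d, e, f, g
  1-simplices (21): ab, ac, ad, ae, af, ag, bc, bd, be, bf, bg, cd, ce, cf, cg, de, df, dg, ef, eg, fg
  2-simplices (14): abc, abf, ace, adf, adg, aeg, bcg, bde, bdg, bef, cde, cdf, cfg, efg

Hence C_0 ≅ Z^7, C_1 ≅ Z^21, C_2 ≅ Z^14.

∂_1: C_1 → C_0 maps an edge to its endpoints' difference, ∂[p,q] = q − p. For instance
  ∂fg = g − f.
This gives a 7×21 integer matrix of rank 6; reducing to Smith normal form yields diagonal entries (1,1,1,1,1,1).

Boundary ∂_2: C_2 → C_1 maps a triangle to the signed sum of its edges. For instance
  ∂cfg = fg − cg + cf,
  ∂abc = bc − ac + ab.
As a 21×14 matrix over Z this has rank 13, with invariant factors (1,1,1,1,1,1,1,1,1,1,1,1,1).

From H_k ≅ ker(∂_k) / im(∂_{k+1}) we obtain:

  H_0: rank C_0 − rank ∂_1 = 7 − 6 = 1, and the invariant factors of ∂_1 are all 1, so H_0 ≅ Z.
  H_1: rank ker ∂_1 − rank ∂_2 = (21 − 6) − 13 = 2, and the invariant factors of ∂_2 are all 1, so H_1 ≅ Z^2.
  H_2: rank ker ∂_2 − rank ∂_3 = (14 − 13) − 0 = 1, and there is no ∂_3, so H_2 ≅ Z.

As a check, the Euler characteristic is 7 − 21 + 14 = 0, which agrees with 1 − 2 + 1 = 0.
(K is a triangulation of the torus T^2.)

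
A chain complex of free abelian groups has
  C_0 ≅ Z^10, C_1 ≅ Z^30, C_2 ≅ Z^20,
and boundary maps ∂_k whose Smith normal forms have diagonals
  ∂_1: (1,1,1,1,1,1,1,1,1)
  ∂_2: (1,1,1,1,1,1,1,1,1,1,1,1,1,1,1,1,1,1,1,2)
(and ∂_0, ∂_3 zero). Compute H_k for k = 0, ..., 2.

H_0: b_0 = 10 − 0 − 9 = 1; torsion from ∂_1 factors > 1: none. So H_0 = Z.
H_1: b_1 = 30 − 9 − 20 = 1; torsion from ∂_2 factors > 1: [2]. So H_1 = Z ⊕ Z/2.
H_2: b_2 = 20 − 20 − 0 = 0; torsion from ∂_3 factors > 1: none. So H_2 = 0.

H_0 = Z,  H_1 = Z ⊕ Z/2,  H_2 = 0.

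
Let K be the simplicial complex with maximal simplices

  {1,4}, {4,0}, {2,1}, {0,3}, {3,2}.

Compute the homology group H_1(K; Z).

H_1 ≅ Z.

Order the vertices as 0 < 1 < 2 < 3 < 4. Listing each simplex with vertices in this order, K has dimension 1 with simplices:

  0-simplices (5): [0], [1], [2], [3], [4]
  1-simplices (5): [0,3], [0,4], [1,2], [1,4], [2,3]

so the chain groups are C_0 ≅ Z^5, C_1 ≅ Z^5.

Boundary ∂_1: C_1 → C_0 maps an edge to its endpoints' difference, ∂[p,q] = q − p. For instance
  ∂[1,2] = [2] − [1].
The resulting 5×5 matrix has rank 4, and its Smith normal form has invariant factors (1,1,1,1).

Computing H_k = (kernel of ∂_k) / (image of ∂_{k+1}):

  H_1: rank ker ∂_1 − rank ∂_2 = (5 − 4) − 0 = 1, and there is no ∂_2, so H_1 ≅ Z.

(K is a triangulation of the circle S^1.)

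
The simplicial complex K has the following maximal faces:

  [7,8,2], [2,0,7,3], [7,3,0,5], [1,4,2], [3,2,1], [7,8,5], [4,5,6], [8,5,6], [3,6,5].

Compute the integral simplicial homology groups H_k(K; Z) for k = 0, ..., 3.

H_0 ≅ Z,  H_1 ≅ Z,  H_2 = 0,  H_3 = 0.

Fix the vertex order 0 < 1 < 2 < 3 < 4 < 5 < 6 < 7 < 8 and write every simplex with vertices in increasing order. Then dim K = 3 and the simplices of K are:

  0-simplices (9): [0], [1], [2], [3], [4], [5], [6], [7], [8]
  1-simplices (21): [0,2], [0,3], [0,5], [0,7], [1,2], [1,3], [1,4], [2,3], [2,4], [2,7], [2,8], [3,5], [3,6], [3,7], [4,5], [4,6], [5,6], [5,7], [5,8], [6,8], [7,8]
  2-simplices (14): [0,2,3], [0,2,7], [0,3,5], [0,3,7], [0,5,7], [1,2,3], [1,2,4], [2,3,7], [2,7,8], [3,5,6], [3,5,7], [4,5,6], [5,6,8], [5,7,8]
  3-simplices (2): [0,2,3,7], [0,3,5,7]

giving chain groups C_0 ≅ Z^9, C_1 ≅ Z^21, C_2 ≅ Z^14, C_3 ≅ Z^2.

∂_1: C_1 → C_0 sends each edge [p,q] (with p < q) to q − p. For instance
  ∂[1,4] = [4] − [1].
The resulting 9×21 matrix has rank 8, and its Smith normal form has invariant factors (1,1,1,1,1,1,1,1).

Boundary ∂_2: C_2 → C_1 maps a triangle to the signed sum of its edges. For instance
  ∂[3,5,7] = [5,7] − [3,7] + [3,5],
  ∂[0,3,7] = [3,7] − [0,7] + [0,3].
This gives a 21×14 integer matrix of rank 12; reducing to Smith normal form yields diagonal entries (1,1,1,1,1,1,1,1,1,1,1,1).

∂_3: C_3 → C_2 sends each 3-simplex σ to the alternating sum Σ_i (−1)^i (σ with its i-th vertex removed). For instance
  ∂[0,3,5,7] = [3,5,7] − [0,5,7] + [0,3,7] − [0,3,5],
  ∂[0,2,3,7] = [2,3,7] − [0,3,7] + [0,2,7] − [0,2,3].
The 14×2 boundary matrix has rank 2 and Smith normal form diag(1,1).

Reading off H_k = ker ∂_k / im ∂_{k+1}:

  H_0: rank C_0 − rank ∂_1 = 9 − 8 = 1, and the invariant factors of ∂_1 are all 1, so H_0 ≅ Z.
  H_1: rank ker ∂_1 − rank ∂_2 = (21 − 8) − 12 = 1, and the invariant factors of ∂_2 are all 1, so H_1 ≅ Z.
  H_2: rank ker ∂_2 − rank ∂_3 = (14 − 12) − 2 = 0, and the invariant factors of ∂_3 are all 1, so H_2 ≅ 0.
  H_3: rank ker ∂_3 − rank ∂_4 = (2 − 2) − 0 = 0, and there is no ∂_4, so H_3 ≅ 0.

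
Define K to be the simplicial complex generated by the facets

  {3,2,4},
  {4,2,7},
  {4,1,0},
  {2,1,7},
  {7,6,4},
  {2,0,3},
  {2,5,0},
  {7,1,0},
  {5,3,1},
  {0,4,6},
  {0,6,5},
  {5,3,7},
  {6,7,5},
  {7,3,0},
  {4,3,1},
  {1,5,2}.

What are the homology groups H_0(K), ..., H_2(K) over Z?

Fix the vertex order 0 < 1 < 2 < 3 < 4 < 5 < 6 < 7 and write every simplex with vertices in increasing order. Then dim K = 2 and the simplices of K are:

  0-simplices (8): [0], [1], [2], [3], [4], [5], [6], [7]
  1-simplices (24): (24 of them)
  2-simplices (16): [0,1,4], [0,1,7], [0,2,3], [0,2,5], [0,3,7], [0,4,6], [0,5,6], [1,2,5], [1,2,7], [1,3,4], [1,3,5], [2,3,4], [2,4,7], [3,5,7], [4,6,7], [5,6,7]

giving chain groups C_0 ≅ Z^8, C_1 ≅ Z^24, C_2 ≅ Z^16.

Boundary ∂_1: C_1 → C_0 is given by ∂[p,q] = [q] − [p]. For instance
  ∂[0,3] = [3] − [0].
This gives a 8×24 integer matrix of rank 7; reducing to Smith normal form yields diagonal entries (1,1,1,1,1,1,1).

∂_2: C_2 → C_1 acts by ∂[p,q,r] = [q,r] − [p,r] + [p,q]. For instance
  ∂[1,2,5] = [2,5] − [1,5] + [1,2],
  ∂[1,2,7] = [2,7] − [1,7] + [1,2].
This gives a 24×16 integer matrix of rank 15; reducing to Smith normal form yields diagonal entries (1,1,1,1,1,1,1,1,1,1,1,1,1,1,1).

Computing H_k = (kernel of ∂_k) / (image of ∂_{k+1}):

  H_0: rank C_0 − rank ∂_1 = 8 − 7 = 1, and the invariant factors of ∂_1 are all 1, so H_0 = Z.
  H_1: rank ker ∂_1 − rank ∂_2 = (24 − 7) − 15 = 2, and the invariant factors of ∂_2 are all 1, so H_1 = Z^2.
  H_2: rank ker ∂_2 − rank ∂_3 = (16 − 15) − 0 = 1, and there is no ∂_3, so H_2 = Z.

As a check, the Euler characteristic is 8 − 24 + 16 = 0, which agrees with 1 − 2 + 1 = 0.

H_0 = Z,  H_1 = Z^2,  H_2 = Z.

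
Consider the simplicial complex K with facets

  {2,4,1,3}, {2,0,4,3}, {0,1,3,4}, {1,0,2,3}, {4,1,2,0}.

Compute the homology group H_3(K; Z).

H_3 ≅ Z.

We work with the vertex ordering 0 < 1 < 2 < 3 < 4. The simplices of K, each written with vertices in increasing order, are:

  0-simplices (5): [0], [1], [2], [3], [4]
  1-simplices (10): [0,1], [0,2], [0,3], [0,4], [1,2], [1,3], [1,4], [2,3], [2,4], [3,4]
  2-simplices (10): [0,1,2], [0,1,3], [0,1,4], [0,2,3], [0,2,4], [0,3,4], [1,2,3], [1,2,4], [1,3,4], [2,3,4]
  3-simplices (5): [0,1,2,3], [0,1,2,4], [0,1,3,4], [0,2,3,4], [1,2,3,4]

so the chain groups are C_0 ≅ Z^5, C_1 ≅ Z^10, C_2 ≅ Z^10, C_3 ≅ Z^5.

∂_1: C_1 → C_0 maps an edge to its endpoints' difference, ∂[p,q] = q − p.
The resulting 5×10 matrix has rank 4, and its Smith normal form has invariant factors (1,1,1,1).

∂_2: C_2 → C_1 sends each 2-simplex [p,q,r] to [q,r] − [p,r] + [p,q]. For instance
  ∂[2,3,4] = [3,4] − [2,4] + [2,3],
  ∂[0,2,4] = [2,4] − [0,4] + [0,2].
The resulting 10×10 matrix has rank 6, and its Smith normal form has invariant factors (1,1,1,1,1,1).

∂_3: C_3 → C_2 sends each 3-simplex σ to the alternating sum Σ_i (−1)^i (σ with its i-th vertex removed). For instance
  ∂[0,1,3,4] = [1,3,4] − [0,3,4] + [0,1,4] − [0,1,3],
  ∂[0,1,2,4] = [1,2,4] − [0,2,4] + [0,1,4] − [0,1,2].
This gives a 10×5 integer matrix of rank 4; reducing to Smith normal form yields diagonal entries (1,1,1,1).

Now H_k = ker ∂_k / im ∂_{k+1}, so:

  H_3: rank ker ∂_3 − rank ∂_4 = (5 − 4) − 0 = 1, and there is no ∂_4, so H_3 = Z.

(K is a triangulation of the 3-sphere S^3.)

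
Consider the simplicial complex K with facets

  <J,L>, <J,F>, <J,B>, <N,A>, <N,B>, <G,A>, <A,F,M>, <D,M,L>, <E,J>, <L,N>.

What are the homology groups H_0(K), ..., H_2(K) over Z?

H_0 ≅ Z,  H_1 ≅ Z^3,  H_2 = 0.

Fix the vertex order A < B < D < E < F < G < J < L < M < N and write every simplex with vertices in increasing order. Then dim K = 2 and the simplices of K are:

  0-simplices (10): A, B, D, E, F, G, J, L, M, N
  1-simplices (14): AF, AG, AM, AN, BJ, BN, DL, DM, EJ, FJ, FM, JL, LM, LN
  2-simplices (2): AFM, DLM

so the chain groups are C_0 ≅ Z^10, C_1 ≅ Z^14, C_2 ≅ Z^2.

Boundary ∂_1: C_1 → C_0 maps an edge to its endpoints' difference, ∂[p,q] = q − p.
The resulting 10×14 matrix has rank 9, and its Smith normal form has invariant factors (1,1,1,1,1,1,1,1,1).

Boundary ∂_2: C_2 → C_1 sends each 2-simplex [p,q,r] to [q,r] − [p,r] + [p,q]. For instance
  ∂AFM = FM − AM + AF,
  ∂DLM = LM − DM + DL.
As a 14×2 matrix over Z this has rank 2, with invariant factors (1,1).

Computing H_k = (kernel of ∂_k) / (image of ∂_{k+1}):

  H_0: rank C_0 − rank ∂_1 = 10 − 9 = 1, and the invariant factors of ∂_1 are all 1, so H_0 = Z.
  H_1: rank ker ∂_1 − rank ∂_2 = (14 − 9) − 2 = 3, and the invariant factors of ∂_2 are all 1, so H_1 = Z^3.
  H_2: rank ker ∂_2 − rank ∂_3 = (2 − 2) − 0 = 0, and there is no ∂_3, so H_2 = 0.

As a check, the Euler characteristic is 10 − 14 + 2 = -2, which agrees with 1 − 3 + 0 = -2.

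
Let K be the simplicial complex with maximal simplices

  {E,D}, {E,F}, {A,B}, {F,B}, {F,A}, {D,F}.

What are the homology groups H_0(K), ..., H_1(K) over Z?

Take the total order A < B < D < E < F on the vertex set. Then K (dimension 1) consists of the simplices:

  0-simplices (5): A, B, D, E, F
  1-simplices (6): AB, AF, BF, DE, DF, EF

Hence C_0 ≅ Z^5, C_1 ≅ Z^6.

∂_1: C_1 → C_0 maps an edge to its endpoints' difference, ∂[p,q] = q − p. For instance
  ∂EF = F − E.
The 5×6 boundary matrix has rank 4 and Smith normal form diag(1,1,1,1).

From H_k ≅ ker(∂_k) / im(∂_{k+1}) we obtain:

  H_0: rank C_0 − rank ∂_1 = 5 − 4 = 1, and the invariant factors of ∂_1 are all 1, so H_0 ≅ Z.
  H_1: rank ker ∂_1 − rank ∂_2 = (6 − 4) − 0 = 2, and there is no ∂_2, so H_1 ≅ Z^2.

As a check, the Euler characteristic is 5 − 6 = -1, which agrees with 1 − 2 = -1.

H_0 ≅ Z,  H_1 ≅ Z^2.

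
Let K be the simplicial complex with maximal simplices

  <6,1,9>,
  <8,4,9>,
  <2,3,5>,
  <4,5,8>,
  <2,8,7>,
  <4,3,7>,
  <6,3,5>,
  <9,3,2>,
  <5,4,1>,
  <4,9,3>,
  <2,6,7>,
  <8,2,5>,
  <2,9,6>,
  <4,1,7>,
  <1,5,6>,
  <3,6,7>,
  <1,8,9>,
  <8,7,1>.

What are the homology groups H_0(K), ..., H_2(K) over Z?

H_0 = Z,  H_1 = Z ⊕ Z_2,  H_2 = 0.

Order the vertices as 1 < 2 < 3 < 4 < 5 < 6 < 7 < 8 < 9. Listing each simplex with vertices in this order, K has dimension 2 with simplices:

  0-simplices (9): [1], [2], [3], [4], [5], [6], [7], [8], [9]
  1-simplices (27): (27 of them)
  2-simplices (18): [1,4,5], [1,4,7], [1,5,6], [1,6,9], [1,7,8], [1,8,9], [2,3,5], [2,3,9], [2,5,8], [2,6,7], [2,6,9], [2,7,8], [3,4,7], [3,4,9], [3,5,6], [3,6,7], [4,5,8], [4,8,9]

so the chain groups are C_0 ≅ Z^9, C_1 ≅ Z^27, C_2 ≅ Z^18.

Boundary ∂_1: C_1 → C_0 maps an edge to its endpoints' difference, ∂[p,q] = q − p. For instance
  ∂[2,9] = [9] − [2].
The 9×27 boundary matrix has rank 8 and Smith normal form diag(1,1,1,1,1,1,1,1).

The boundary map ∂_2: C_2 → C_1 sends each 2-simplex [p,q,r] to [q,r] − [p,r] + [p,q]. For instance
  ∂[1,4,7] = [4,7] − [1,7] + [1,4],
  ∂[2,3,5] = [3,5] − [2,5] + [2,3].
This gives a 27×18 integer matrix of rank 18; reducing to Smith normal form yields diagonal entries (1,1,1,1,1,1,1,1,1,1,1,1,1,1,1,1,1,2).

From H_k ≅ ker(∂_k) / im(∂_{k+1}) we obtain:

  H_0: rank C_0 − rank ∂_1 = 9 − 8 = 1, and the invariant factors of ∂_1 are all 1, so H_0 = Z.
  H_1: rank ker ∂_1 − rank ∂_2 = (27 − 8) − 18 = 1, and ∂_2 has invariant factor 2 > 1, so H_1 = Z ⊕ Z_2.
  H_2: rank ker ∂_2 − rank ∂_3 = (18 − 18) − 0 = 0, and there is no ∂_3, so H_2 = 0.

As a check, the Euler characteristic is 9 − 27 + 18 = 0, which agrees with 1 − 1 + 0 = 0.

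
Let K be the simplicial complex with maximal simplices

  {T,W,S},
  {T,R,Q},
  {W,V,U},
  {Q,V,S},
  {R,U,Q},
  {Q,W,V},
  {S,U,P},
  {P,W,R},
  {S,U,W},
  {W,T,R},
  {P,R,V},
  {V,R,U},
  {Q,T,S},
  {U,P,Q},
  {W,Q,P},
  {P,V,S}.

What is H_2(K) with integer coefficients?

H_2 ≅ Z.

Fix the vertex order P < Q < R < S < T < U < V < W and write every simplex with vertices in increasing order. Then dim K = 2 and the simplices of K are:

  0-simplices (8): P, Q, R, S, T, U, V, W
  1-simplices (24): PQ, PR, PS, PU, PV, PW, QR, QS, QT, QU, QV, QW, RT, RU, RV, RW, ST, SU, SV, SW, TW, UV, UW, VW
  2-simplices (16): PQU, PQW, PRV, PRW, PSU, PSV, QRT, QRU, QST, QSV, QVW, RTW, RUV, STW, SUW, UVW

Hence C_0 ≅ Z^8, C_1 ≅ Z^24, C_2 ≅ Z^16.

∂_1: C_1 → C_0 is given by ∂[p,q] = [q] − [p]. For instance
  ∂SU = U − S.
The 8×24 boundary matrix has rank 7 and Smith normal form diag(1,1,1,1,1,1,1).

∂_2: C_2 → C_1 maps a triangle to the signed sum of its edges. For instance
  ∂QSV = SV − QV + QS,
  ∂RTW = TW − RW + RT.
The resulting 24×16 matrix has rank 15, and its Smith normal form has invariant factors (1,1,1,1,1,1,1,1,1,1,1,1,1,1,1).

Computing H_k = (kernel of ∂_k) / (image of ∂_{k+1}):

  H_2: rank ker ∂_2 − rank ∂_3 = (16 − 15) − 0 = 1, and there is no ∂_3, so H_2 ≅ Z.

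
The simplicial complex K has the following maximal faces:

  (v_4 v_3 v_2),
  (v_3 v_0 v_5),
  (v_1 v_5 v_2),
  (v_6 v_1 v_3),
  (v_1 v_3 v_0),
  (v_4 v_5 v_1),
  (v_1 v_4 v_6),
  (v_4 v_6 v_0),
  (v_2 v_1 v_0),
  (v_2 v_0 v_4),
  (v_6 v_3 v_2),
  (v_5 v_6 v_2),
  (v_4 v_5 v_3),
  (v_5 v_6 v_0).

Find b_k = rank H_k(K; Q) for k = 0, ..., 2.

b_0 = 1, b_1 = 2, b_2 = 1.

Take the total order v_0 < v_1 < v_2 < v_3 < v_4 < v_5 < v_6 on the vertex set. Then K (dimension 2) consists of the simplices:

  0-simplices (7): [v_0], [v_1], [v_2], [v_3], [v_4], [v_5], [v_6]
  1-simplices (21): (21 of them)
  2-simplices (14): (14 of them)

giving chain groups C_0 ≅ Z^7, C_1 ≅ Z^21, C_2 ≅ Z^14.

The boundary map ∂_1: C_1 → C_0 sends each edge [p,q] (with p < q) to q − p. For instance
  ∂[v_0,v_6] = [v_6] − [v_0].
This gives a 7×21 integer matrix of rank 6; reducing to Smith normal form yields diagonal entries (1,1,1,1,1,1).

Boundary ∂_2: C_2 → C_1 maps a triangle to the signed sum of its edges. For instance
  ∂[v_1,v_3,v_6] = [v_3,v_6] − [v_1,v_6] + [v_1,v_3],
  ∂[v_2,v_5,v_6] = [v_5,v_6] − [v_2,v_6] + [v_2,v_5].
The 21×14 boundary matrix has rank 13 and Smith normal form diag(1,1,1,1,1,1,1,1,1,1,1,1,1).

Computing H_k = (kernel of ∂_k) / (image of ∂_{k+1}):

  H_0: rank C_0 − rank ∂_1 = 7 − 6 = 1, and the invariant factors of ∂_1 are all 1, so H_0 ≅ Z.
  H_1: rank ker ∂_1 − rank ∂_2 = (21 − 6) − 13 = 2, and the invariant factors of ∂_2 are all 1, so H_1 ≅ Z^2.
  H_2: rank ker ∂_2 − rank ∂_3 = (14 − 13) − 0 = 1, and there is no ∂_3, so H_2 ≅ Z.

As a check, the Euler characteristic is 7 − 21 + 14 = 0, which agrees with 1 − 2 + 1 = 0.
(K is a triangulation of the torus T^2.)

Hence the Betti numbers are b_0 = 1, b_1 = 2, b_2 = 1.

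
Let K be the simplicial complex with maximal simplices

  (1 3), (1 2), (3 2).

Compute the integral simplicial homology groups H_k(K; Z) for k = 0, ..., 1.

Fix the vertex order 1 < 2 < 3 and write every simplex with vertices in increasing order. Then dim K = 1 and the simplices of K are:

  0-simplices (3): [1], [2], [3]
  1-simplices (3): [1,2], [1,3], [2,3]

Hence C_0 ≅ Z^3, C_1 ≅ Z^3.

Boundary ∂_1: C_1 → C_0 sends each edge [p,q] (with p < q) to q − p. For instance
  ∂[1,2] = [2] − [1].
This gives a 3×3 integer matrix of rank 2; reducing to Smith normal form yields diagonal entries (1,1).

Computing H_k = (kernel of ∂_k) / (image of ∂_{k+1}):

  H_0: rank C_0 − rank ∂_1 = 3 − 2 = 1, and the invariant factors of ∂_1 are all 1, so H_0 ≅ Z.
  H_1: rank ker ∂_1 − rank ∂_2 = (3 − 2) − 0 = 1, and there is no ∂_2, so H_1 ≅ Z.

As a check, the Euler characteristic is 3 − 3 = 0, which agrees with 1 − 1 = 0.
(K is a triangulation of the circle S^1.)

H_0 = Z,  H_1 = Z.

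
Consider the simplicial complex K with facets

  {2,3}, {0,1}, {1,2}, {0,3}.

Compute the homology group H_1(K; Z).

Fix the vertex order 0 < 1 < 2 < 3 and write every simplex with vertices in increasing order. Then dim K = 1 and the simplices of K are:

  0-simplices (4): [0], [1], [2], [3]
  1-simplices (4): [0,1], [0,3], [1,2], [2,3]

so the chain groups are C_0 ≅ Z^4, C_1 ≅ Z^4.

∂_1: C_1 → C_0 is given by ∂[p,q] = [q] − [p]. For instance
  ∂[0,3] = [3] − [0].
The 4×4 boundary matrix has rank 3 and Smith normal form diag(1,1,1).

Reading off H_k = ker ∂_k / im ∂_{k+1}:

  H_1: rank ker ∂_1 − rank ∂_2 = (4 − 3) − 0 = 1, and there is no ∂_2, so H_1 = Z.

H_1 = Z.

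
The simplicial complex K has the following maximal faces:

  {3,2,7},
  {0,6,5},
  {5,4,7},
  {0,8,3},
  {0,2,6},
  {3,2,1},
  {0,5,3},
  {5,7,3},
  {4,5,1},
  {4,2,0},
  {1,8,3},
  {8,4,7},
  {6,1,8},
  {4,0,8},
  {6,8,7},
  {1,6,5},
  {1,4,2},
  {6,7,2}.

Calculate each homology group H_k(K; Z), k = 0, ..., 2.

We work with the vertex ordering 0 < 1 < 2 < 3 < 4 < 5 < 6 < 7 < 8. The simplices of K, each written with vertices in increasing order, are:

  0-simplices (9): [0], [1], [2], [3], [4], [5], [6], [7], [8]
  1-simplices (27): (27 of them)
  2-simplices (18): [0,2,4], [0,2,6], [0,3,5], [0,3,8], [0,4,8], [0,5,6], [1,2,3], [1,2,4], [1,3,8], [1,4,5], [1,5,6], [1,6,8], [2,3,7], [2,6,7], [3,5,7], [4,5,7], [4,7,8], [6,7,8]

so the chain groups are C_0 ≅ Z^9, C_1 ≅ Z^27, C_2 ≅ Z^18.

∂_1: C_1 → C_0 sends each edge [p,q] (with p < q) to q − p. For instance
  ∂[1,8] = [8] − [1].
The 9×27 boundary matrix has rank 8 and Smith normal form diag(1,1,1,1,1,1,1,1).

The boundary map ∂_2: C_2 → C_1 maps a triangle to the signed sum of its edges. For instance
  ∂[1,2,3] = [2,3] − [1,3] + [1,2],
  ∂[0,2,6] = [2,6] − [0,6] + [0,2].
As a 27×18 matrix over Z this has rank 17, with invariant factors (1,1,1,1,1,1,1,1,1,1,1,1,1,1,1,1,1).

From H_k ≅ ker(∂_k) / im(∂_{k+1}) we obtain:

  H_0: rank C_0 − rank ∂_1 = 9 − 8 = 1, and the invariant factors of ∂_1 are all 1, so H_0 ≅ Z.
  H_1: rank ker ∂_1 − rank ∂_2 = (27 − 8) − 17 = 2, and the invariant factors of ∂_2 are all 1, so H_1 ≅ Z^2.
  H_2: rank ker ∂_2 − rank ∂_3 = (18 − 17) − 0 = 1, and there is no ∂_3, so H_2 ≅ Z.

As a check, the Euler characteristic is 9 − 27 + 18 = 0, which agrees with 1 − 2 + 1 = 0.

H_0 ≅ Z,  H_1 ≅ Z^2,  H_2 ≅ Z.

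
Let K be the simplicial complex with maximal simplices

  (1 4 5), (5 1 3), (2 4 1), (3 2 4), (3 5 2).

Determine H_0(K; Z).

H_0 = Z.

Order the vertices as 1 < 2 < 3 < 4 < 5. Listing each simplex with vertices in this order, K has dimension 2 with simplices:

  0-simplices (5): [1], [2], [3], [4], [5]
  1-simplices (10): [1,2], [1,3], [1,4], [1,5], [2,3], [2,4], [2,5], [3,4], [3,5], [4,5]
  2-simplices (5): [1,2,4], [1,3,5], [1,4,5], [2,3,4], [2,3,5]

Hence C_0 ≅ Z^5, C_1 ≅ Z^10, C_2 ≅ Z^5.

Boundary ∂_1: C_1 → C_0 is given by ∂[p,q] = [q] − [p]. For instance
  ∂[2,3] = [3] − [2].
This gives a 5×10 integer matrix of rank 4; reducing to Smith normal form yields diagonal entries (1,1,1,1).

The boundary map ∂_2: C_2 → C_1 sends each 2-simplex [p,q,r] to [q,r] − [p,r] + [p,q]. For instance
  ∂[1,3,5] = [3,5] − [1,5] + [1,3],
  ∂[1,4,5] = [4,5] − [1,5] + [1,4].
The resulting 10×5 matrix has rank 5, and its Smith normal form has invariant factors (1,1,1,1,1).

Now H_k = ker ∂_k / im ∂_{k+1}, so:

  H_0: rank C_0 − rank ∂_1 = 5 − 4 = 1, and the invariant factors of ∂_1 are all 1, so H_0 ≅ Z.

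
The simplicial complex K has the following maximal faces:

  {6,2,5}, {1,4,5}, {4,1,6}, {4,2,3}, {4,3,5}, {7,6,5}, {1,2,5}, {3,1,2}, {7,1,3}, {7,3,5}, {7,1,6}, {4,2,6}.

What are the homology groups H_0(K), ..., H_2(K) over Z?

We work with the vertex ordering 1 < 2 < 3 < 4 < 5 < 6 < 7. The simplices of K, each written with vertices in increasing order, are:

  0-simplices (7): [1], [2], [3], [4], [5], [6], [7]
  1-simplices (18): [1,2], [1,3], [1,4], [1,5], [1,6], [1,7], [2,3], [2,4], [2,5], [2,6], [3,4], [3,5], [3,7], [4,5], [4,6], [5,6], [5,7], [6,7]
  2-simplices (12): [1,2,3], [1,2,5], [1,3,7], [1,4,5], [1,4,6], [1,6,7], [2,3,4], [2,4,6], [2,5,6], [3,4,5], [3,5,7], [5,6,7]

so the chain groups are C_0 ≅ Z^7, C_1 ≅ Z^18, C_2 ≅ Z^12.

∂_1: C_1 → C_0 is given by ∂[p,q] = [q] − [p].
This gives a 7×18 integer matrix of rank 6; reducing to Smith normal form yields diagonal entries (1,1,1,1,1,1).

∂_2: C_2 → C_1 sends each 2-simplex [p,q,r] to [q,r] − [p,r] + [p,q]. For instance
  ∂[2,3,4] = [3,4] − [2,4] + [2,3],
  ∂[1,2,3] = [2,3] − [1,3] + [1,2].
The 18×12 boundary matrix has rank 12 and Smith normal form diag(1,1,1,1,1,1,1,1,1,1,1,2).

From H_k ≅ ker(∂_k) / im(∂_{k+1}) we obtain:

  H_0: rank C_0 − rank ∂_1 = 7 − 6 = 1, and the invariant factors of ∂_1 are all 1, so H_0 ≅ Z.
  H_1: rank ker ∂_1 − rank ∂_2 = (18 − 6) − 12 = 0, and ∂_2 has invariant factor 2 > 1, so H_1 ≅ Z/2.
  H_2: rank ker ∂_2 − rank ∂_3 = (12 − 12) − 0 = 0, and there is no ∂_3, so H_2 ≅ 0.

(K is a triangulation of the real projective plane RP^2.)

H_0 = Z,  H_1 = Z/2,  H_2 = 0.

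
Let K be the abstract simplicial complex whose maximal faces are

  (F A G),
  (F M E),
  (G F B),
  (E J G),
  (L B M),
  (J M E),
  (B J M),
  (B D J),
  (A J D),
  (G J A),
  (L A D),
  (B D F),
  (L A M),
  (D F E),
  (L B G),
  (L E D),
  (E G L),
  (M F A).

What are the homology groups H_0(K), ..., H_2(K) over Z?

Fix the vertex order A < B < D < E < F < G < J < L < M and write every simplex with vertices in increasing order. Then dim K = 2 and the simplices of K are:

  0-simplices (9): A, B, D, E, F, G, J, L, M
  1-simplices (27): AD, AF, AG, AJ, AL, AM, BD, BF, BG, BJ, BL, BM, DE, DF, DJ, DL, EF, EG, EJ, EL, EM, FG, FM, GJ, GL, JM, LM
  2-simplices (18): ADJ, ADL, AFG, AFM, AGJ, ALM, BDF, BDJ, BFG, BGL, BJM, BLM, DEF, DEL, EFM, EGJ, EGL, EJM

Hence C_0 ≅ Z^9, C_1 ≅ Z^27, C_2 ≅ Z^18.

Boundary ∂_1: C_1 → C_0 is given by ∂[p,q] = [q] − [p]. For instance
  ∂GJ = J − G.
The 9×27 boundary matrix has rank 8 and Smith normal form diag(1,1,1,1,1,1,1,1).

The boundary map ∂_2: C_2 → C_1 sends each 2-simplex [p,q,r] to [q,r] − [p,r] + [p,q]. For instance
  ∂EFM = FM − EM + EF,
  ∂BLM = LM − BM + BL.
The resulting 27×18 matrix has rank 17, and its Smith normal form has invariant factors (1,1,1,1,1,1,1,1,1,1,1,1,1,1,1,1,1).

Reading off H_k = ker ∂_k / im ∂_{k+1}:

  H_0: rank C_0 − rank ∂_1 = 9 − 8 = 1, and the invariant factors of ∂_1 are all 1, so H_0 ≅ Z.
  H_1: rank ker ∂_1 − rank ∂_2 = (27 − 8) − 17 = 2, and the invariant factors of ∂_2 are all 1, so H_1 ≅ Z^2.
  H_2: rank ker ∂_2 − rank ∂_3 = (18 − 17) − 0 = 1, and there is no ∂_3, so H_2 ≅ Z.

H_0 = Z,  H_1 = Z^2,  H_2 = Z.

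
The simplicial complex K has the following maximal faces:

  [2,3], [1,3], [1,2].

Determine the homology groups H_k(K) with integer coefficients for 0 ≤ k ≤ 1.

K has 3 vertices, 3 edges.
rank ∂_0 = 0, rank ∂_1 = 2 ⇒ b_0 = 3 − 0 − 2 = 1; all invariant factors of ∂_1 are 1 so no torsion. So H_0 = Z.
rank ∂_1 = 2, rank ∂_2 = 0 ⇒ b_1 = 3 − 2 − 0 = 1. So H_1 = Z.

H_0 = Z,  H_1 = Z.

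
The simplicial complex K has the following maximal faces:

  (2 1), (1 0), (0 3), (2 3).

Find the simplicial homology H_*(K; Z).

K has 4 vertices, 4 edges.
rank ∂_0 = 0, rank ∂_1 = 3 ⇒ b_0 = 4 − 0 − 3 = 1; all invariant factors of ∂_1 are 1 so no torsion. So H_0 = Z.
rank ∂_1 = 3, rank ∂_2 = 0 ⇒ b_1 = 4 − 3 − 0 = 1. So H_1 = Z.

H_0 ≅ Z,  H_1 ≅ Z.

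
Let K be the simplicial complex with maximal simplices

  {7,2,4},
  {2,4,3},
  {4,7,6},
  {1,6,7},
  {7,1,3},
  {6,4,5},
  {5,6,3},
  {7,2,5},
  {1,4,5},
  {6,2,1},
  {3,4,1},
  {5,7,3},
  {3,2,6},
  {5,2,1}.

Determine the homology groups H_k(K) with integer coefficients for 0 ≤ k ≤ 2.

Order the vertices as 1 < 2 < 3 < 4 < 5 < 6 < 7. Listing each simplex with vertices in this order, K has dimension 2 with simplices:

  0-simplices (7): [1], [2], [3], [4], [5], [6], [7]
  1-simplices (21): [1,2], [1,3], [1,4], [1,5], [1,6], [1,7], [2,3], [2,4], [2,5], [2,6], [2,7], [3,4], [3,5], [3,6], [3,7], [4,5], [4,6], [4,7], [5,6], [5,7], [6,7]
  2-simplices (14): [1,2,5], [1,2,6], [1,3,4], [1,3,7], [1,4,5], [1,6,7], [2,3,4], [2,3,6], [2,4,7], [2,5,7], [3,5,6], [3,5,7], [4,5,6], [4,6,7]

giving chain groups C_0 ≅ Z^7, C_1 ≅ Z^21, C_2 ≅ Z^14.

The boundary map ∂_1: C_1 → C_0 maps an edge to its endpoints' difference, ∂[p,q] = q − p.
As a 7×21 matrix over Z this has rank 6, with invariant factors (1,1,1,1,1,1).

∂_2: C_2 → C_1 sends each 2-simplex [p,q,r] to [q,r] − [p,r] + [p,q]. For instance
  ∂[1,2,5] = [2,5] − [1,5] + [1,2],
  ∂[2,5,7] = [5,7] − [2,7] + [2,5].
As a 21×14 matrix over Z this has rank 13, with invariant factors (1,1,1,1,1,1,1,1,1,1,1,1,1).

Computing H_k = (kernel of ∂_k) / (image of ∂_{k+1}):

  H_0: rank C_0 − rank ∂_1 = 7 − 6 = 1, and the invariant factors of ∂_1 are all 1, so H_0 = Z.
  H_1: rank ker ∂_1 − rank ∂_2 = (21 − 6) − 13 = 2, and the invariant factors of ∂_2 are all 1, so H_1 = Z^2.
  H_2: rank ker ∂_2 − rank ∂_3 = (14 − 13) − 0 = 1, and there is no ∂_3, so H_2 = Z.

(K is a triangulation of the torus T^2.)

H_0 ≅ Z,  H_1 ≅ Z^2,  H_2 ≅ Z.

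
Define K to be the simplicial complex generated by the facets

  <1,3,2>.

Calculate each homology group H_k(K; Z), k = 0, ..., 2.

H_0 = Z,  H_1 = 0,  H_2 = 0.

Fix the vertex order 1 < 2 < 3 and write every simplex with vertices in increasing order. Then dim K = 2 and the simplices of K are:

  0-simplices (3): [1], [2], [3]
  1-simplices (3): [1,2], [1,3], [2,3]
  2-simplices (1): [1,2,3]

Hence C_0 ≅ Z^3, C_1 ≅ Z^3, C_2 ≅ Z^1.

The boundary map ∂_1: C_1 → C_0 sends each edge [p,q] (with p < q) to q − p. For instance
  ∂[1,2] = [2] − [1].
The resulting 3×3 matrix has rank 2, and its Smith normal form has invariant factors (1,1).

The boundary map ∂_2: C_2 → C_1 acts by ∂[p,q,r] = [q,r] − [p,r] + [p,q]. For instance
  ∂[1,2,3] = [2,3] − [1,3] + [1,2].
The 3×1 boundary matrix has rank 1 and Smith normal form diag(1).

Reading off H_k = ker ∂_k / im ∂_{k+1}:

  H_0: rank C_0 − rank ∂_1 = 3 − 2 = 1, and the invariant factors of ∂_1 are all 1, so H_0 = Z.
  H_1: rank ker ∂_1 − rank ∂_2 = (3 − 2) − 1 = 0, and the invariant factors of ∂_2 are all 1, so H_1 = 0.
  H_2: rank ker ∂_2 − rank ∂_3 = (1 − 1) − 0 = 0, and there is no ∂_3, so H_2 = 0.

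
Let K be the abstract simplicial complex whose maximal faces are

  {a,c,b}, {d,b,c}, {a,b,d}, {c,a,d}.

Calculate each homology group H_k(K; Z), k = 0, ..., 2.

H_0 = Z,  H_1 = 0,  H_2 = Z.

We work with the vertex ordering a < b < c < d. The simplices of K, each written with vertices in increasing order, are:

  0-simplices (4): a, b, c, d
  1-simplices (6): ab, ac, ad, bc, bd, cd
  2-simplices (4): abc, abd, acd, bcd

so the chain groups are C_0 ≅ Z^4, C_1 ≅ Z^6, C_2 ≅ Z^4.

The boundary map ∂_1: C_1 → C_0 maps an edge to its endpoints' difference, ∂[p,q] = q − p. For instance
  ∂cd = d − c.
The resulting 4×6 matrix has rank 3, and its Smith normal form has invariant factors (1,1,1).

∂_2: C_2 → C_1 maps a triangle to the signed sum of its edges. For instance
  ∂acd = cd − ad + ac,
  ∂abc = bc − ac + ab.
The 6×4 boundary matrix has rank 3 and Smith normal form diag(1,1,1).

Computing H_k = (kernel of ∂_k) / (image of ∂_{k+1}):

  H_0: rank C_0 − rank ∂_1 = 4 − 3 = 1, and the invariant factors of ∂_1 are all 1, so H_0 = Z.
  H_1: rank ker ∂_1 − rank ∂_2 = (6 − 3) − 3 = 0, and the invariant factors of ∂_2 are all 1, so H_1 = 0.
  H_2: rank ker ∂_2 − rank ∂_3 = (4 − 3) − 0 = 1, and there is no ∂_3, so H_2 = Z.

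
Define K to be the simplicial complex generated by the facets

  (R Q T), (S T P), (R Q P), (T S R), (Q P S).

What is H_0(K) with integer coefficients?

H_0 = Z.

Order the vertices as P < Q < R < S < T. Listing each simplex with vertices in this order, K has dimension 2 with simplices:

  0-simplices (5): P, Q, R, S, T
  1-simplices (10): PQ, PR, PS, PT, QR, QS, QT, RS, RT, ST
  2-simplices (5): PQR, PQS, PST, QRT, RST

giving chain groups C_0 ≅ Z^5, C_1 ≅ Z^10, C_2 ≅ Z^5.

∂_1: C_1 → C_0 maps an edge to its endpoints' difference, ∂[p,q] = q − p.
This gives a 5×10 integer matrix of rank 4; reducing to Smith normal form yields diagonal entries (1,1,1,1).

∂_2: C_2 → C_1 acts by ∂[p,q,r] = [q,r] − [p,r] + [p,q]. For instance
  ∂RST = ST − RT + RS,
  ∂QRT = RT − QT + QR.
This gives a 10×5 integer matrix of rank 5; reducing to Smith normal form yields diagonal entries (1,1,1,1,1).

From H_k ≅ ker(∂_k) / im(∂_{k+1}) we obtain:

  H_0: rank C_0 − rank ∂_1 = 5 − 4 = 1, and the invariant factors of ∂_1 are all 1, so H_0 ≅ Z.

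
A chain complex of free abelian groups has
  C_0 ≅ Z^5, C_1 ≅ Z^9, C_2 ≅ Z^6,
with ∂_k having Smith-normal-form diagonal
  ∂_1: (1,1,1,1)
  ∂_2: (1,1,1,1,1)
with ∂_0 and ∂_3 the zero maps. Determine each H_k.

H_0 = Z,  H_1 = 0,  H_2 = Z.

H_0: b_0 = 5 − 0 − 4 = 1; torsion from ∂_1 factors > 1: none. So H_0 = Z.
H_1: b_1 = 9 − 4 − 5 = 0; torsion from ∂_2 factors > 1: none. So H_1 = 0.
H_2: b_2 = 6 − 5 − 0 = 1; torsion from ∂_3 factors > 1: none. So H_2 = Z.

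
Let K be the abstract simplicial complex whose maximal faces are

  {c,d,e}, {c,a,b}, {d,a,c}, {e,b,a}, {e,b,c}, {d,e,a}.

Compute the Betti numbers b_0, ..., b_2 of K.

b_0 = 1, b_1 = 0, b_2 = 1.

Take the total order a < b < c < d < e on the vertex set. Then K (dimension 2) consists of the simplices:

  0-simplices (5): a, b, c, d, e
  1-simplices (9): ab, ac, ad, ae, bc, be, cd, ce, de
  2-simplices (6): abc, abe, acd, ade, bce, cde

giving chain groups C_0 ≅ Z^5, C_1 ≅ Z^9, C_2 ≅ Z^6.

∂_1: C_1 → C_0 sends each edge [p,q] (with p < q) to q − p. For instance
  ∂ab = b − a.
The 5×9 boundary matrix has rank 4 and Smith normal form diag(1,1,1,1).

Boundary ∂_2: C_2 → C_1 acts by ∂[p,q,r] = [q,r] − [p,r] + [p,q]. For instance
  ∂ade = de − ae + ad,
  ∂cde = de − ce + cd.
As a 9×6 matrix over Z this has rank 5, with invariant factors (1,1,1,1,1).

Now H_k = ker ∂_k / im ∂_{k+1}, so:

  H_0: rank C_0 − rank ∂_1 = 5 − 4 = 1, and the invariant factors of ∂_1 are all 1, so H_0 = Z.
  H_1: rank ker ∂_1 − rank ∂_2 = (9 − 4) − 5 = 0, and the invariant factors of ∂_2 are all 1, so H_1 = 0.
  H_2: rank ker ∂_2 − rank ∂_3 = (6 − 5) − 0 = 1, and there is no ∂_3, so H_2 = Z.

Hence the Betti numbers are b_0 = 1, b_1 = 0, b_2 = 1.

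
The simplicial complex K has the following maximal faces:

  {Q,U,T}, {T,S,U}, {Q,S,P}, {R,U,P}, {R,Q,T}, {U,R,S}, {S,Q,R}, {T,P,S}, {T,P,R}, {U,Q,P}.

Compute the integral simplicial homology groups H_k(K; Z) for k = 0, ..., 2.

H_0 ≅ Z,  H_1 ≅ Z/2,  H_2 = 0.

We work with the vertex ordering P < Q < R < S < T < U. The simplices of K, each written with vertices in increasing order, are:

  0-simplices (6): P, Q, R, S, T, U
  1-simplices (15): PQ, PR, PS, PT, PU, QR, QS, QT, QU, RS, RT, RU, ST, SU, TU
  2-simplices (10): PQS, PQU, PRT, PRU, PST, QRS, QRT, QTU, RSU, STU

so the chain groups are C_0 ≅ Z^6, C_1 ≅ Z^15, C_2 ≅ Z^10.

∂_1: C_1 → C_0 is given by ∂[p,q] = [q] − [p]. For instance
  ∂RU = U − R.
The 6×15 boundary matrix has rank 5 and Smith normal form diag(1,1,1,1,1).

∂_2: C_2 → C_1 sends each 2-simplex [p,q,r] to [q,r] − [p,r] + [p,q]. For instance
  ∂QRT = RT − QT + QR,
  ∂PRU = RU − PU + PR.
The 15×10 boundary matrix has rank 10 and Smith normal form diag(1,1,1,1,1,1,1,1,1,2).

Now H_k = ker ∂_k / im ∂_{k+1}, so:

  H_0: rank C_0 − rank ∂_1 = 6 − 5 = 1, and the invariant factors of ∂_1 are all 1, so H_0 ≅ Z.
  H_1: rank ker ∂_1 − rank ∂_2 = (15 − 5) − 10 = 0, and ∂_2 has invariant factor 2 > 1, so H_1 ≅ Z/2.
  H_2: rank ker ∂_2 − rank ∂_3 = (10 − 10) − 0 = 0, and there is no ∂_3, so H_2 ≅ 0.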